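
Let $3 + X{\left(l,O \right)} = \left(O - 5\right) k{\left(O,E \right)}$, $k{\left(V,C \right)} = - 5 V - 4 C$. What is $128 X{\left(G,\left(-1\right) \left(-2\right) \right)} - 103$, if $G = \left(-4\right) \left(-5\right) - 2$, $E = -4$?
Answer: $-2791$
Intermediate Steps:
$G = 18$ ($G = 20 - 2 = 18$)
$X{\left(l,O \right)} = -3 + \left(-5 + O\right) \left(16 - 5 O\right)$ ($X{\left(l,O \right)} = -3 + \left(O - 5\right) \left(- 5 O - -16\right) = -3 + \left(-5 + O\right) \left(- 5 O + 16\right) = -3 + \left(-5 + O\right) \left(16 - 5 O\right)$)
$128 X{\left(G,\left(-1\right) \left(-2\right) \right)} - 103 = 128 \left(-83 - 5 \left(\left(-1\right) \left(-2\right)\right)^{2} + 41 \left(\left(-1\right) \left(-2\right)\right)\right) - 103 = 128 \left(-83 - 5 \cdot 2^{2} + 41 \cdot 2\right) - 103 = 128 \left(-83 - 20 + 82\right) - 103 = 128 \left(-21\right) - 103 = -2688 - 103 = -2791$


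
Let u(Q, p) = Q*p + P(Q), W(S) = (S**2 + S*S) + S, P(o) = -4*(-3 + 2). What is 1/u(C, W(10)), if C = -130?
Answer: -1/27296 ≈ -3.6635e-5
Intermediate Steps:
P(o) = 4 (P(o) = -4*(-1) = 4)
W(S) = S + 2*S**2 (W(S) = (S**2 + S**2) + S = 2*S**2 + S = S + 2*S**2)
u(Q, p) = 4 + Q*p (u(Q, p) = Q*p + 4 = 4 + Q*p)
1/u(C, W(10)) = 1/(4 - 1300*(1 + 2*10)) = 1/(4 - 1300*(1 + 20)) = 1/(4 - 1300*21) = 1/(4 - 130*210) = 1/(4 - 27300) = 1/(-27296) = -1/27296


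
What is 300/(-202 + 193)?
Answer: -100/3 ≈ -33.333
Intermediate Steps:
300/(-202 + 193) = 300/(-9) = -1/9*300 = -100/3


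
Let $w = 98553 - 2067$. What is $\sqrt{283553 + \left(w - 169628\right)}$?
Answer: $3 \sqrt{23379} \approx 458.71$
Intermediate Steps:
$w = 96486$ ($w = 98553 - 2067 = 96486$)
$\sqrt{283553 + \left(w - 169628\right)} = \sqrt{283553 + \left(96486 - 169628\right)} = \sqrt{283553 - 73142} = \sqrt{210411} = 3 \sqrt{23379}$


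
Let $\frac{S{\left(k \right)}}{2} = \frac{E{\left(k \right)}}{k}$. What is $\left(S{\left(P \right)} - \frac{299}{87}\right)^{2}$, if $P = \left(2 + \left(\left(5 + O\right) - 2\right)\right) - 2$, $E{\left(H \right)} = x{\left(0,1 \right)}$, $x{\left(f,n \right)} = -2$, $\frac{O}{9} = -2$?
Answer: $\frac{1901641}{189225} \approx 10.05$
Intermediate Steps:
$O = -18$ ($O = 9 \left(-2\right) = -18$)
$E{\left(H \right)} = -2$
$P = -15$ ($P = \left(2 + \left(\left(5 - 18\right) - 2\right)\right) - 2 = \left(2 - 15\right) - 2 = -13 - 2 = -15$)
$S{\left(k \right)} = - \frac{4}{k}$ ($S{\left(k \right)} = 2 \left(- \frac{2}{k}\right) = - \frac{4}{k}$)
$\left(S{\left(P \right)} - \frac{299}{87}\right)^{2} = \left(- \frac{4}{-15} - \frac{299}{87}\right)^{2} = \left(\left(-4\right) \left(- \frac{1}{15}\right) - \frac{299}{87}\right)^{2} = \left(\frac{4}{15} - \frac{299}{87}\right)^{2} = \left(- \frac{1379}{435}\right)^{2} = \frac{1901641}{189225}$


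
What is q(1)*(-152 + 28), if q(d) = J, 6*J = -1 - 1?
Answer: 124/3 ≈ 41.333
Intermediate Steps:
J = -⅓ (J = (-1 - 1)/6 = (⅙)*(-2) = -⅓ ≈ -0.33333)
q(d) = -⅓
q(1)*(-152 + 28) = -(-152 + 28)/3 = -⅓*(-124) = 124/3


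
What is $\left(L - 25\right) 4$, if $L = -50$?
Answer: $-300$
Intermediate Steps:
$\left(L - 25\right) 4 = \left(-50 - 25\right) 4 = \left(-75\right) 4 = -300$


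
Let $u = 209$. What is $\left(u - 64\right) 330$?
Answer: $47850$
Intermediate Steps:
$\left(u - 64\right) 330 = \left(209 - 64\right) 330 = 145 \cdot 330 = 47850$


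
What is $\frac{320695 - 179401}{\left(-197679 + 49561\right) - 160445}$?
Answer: $- \frac{141294}{308563} \approx -0.45791$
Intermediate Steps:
$\frac{320695 - 179401}{\left(-197679 + 49561\right) - 160445} = \frac{320695 - 179401}{-148118 - 160445} = \frac{141294}{-308563} = 141294 \left(- \frac{1}{308563}\right) = - \frac{141294}{308563}$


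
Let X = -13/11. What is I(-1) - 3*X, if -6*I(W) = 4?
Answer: 95/33 ≈ 2.8788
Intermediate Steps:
X = -13/11 (X = -13*1/11 = -13/11 ≈ -1.1818)
I(W) = -2/3 (I(W) = -1/6*4 = -2/3)
I(-1) - 3*X = -2/3 - 3*(-13/11) = -2/3 + 39/11 = 95/33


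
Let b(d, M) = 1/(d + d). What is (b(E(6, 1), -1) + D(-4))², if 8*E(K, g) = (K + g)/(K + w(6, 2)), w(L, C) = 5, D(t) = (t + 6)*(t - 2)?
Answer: 1600/49 ≈ 32.653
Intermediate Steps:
D(t) = (-2 + t)*(6 + t) (D(t) = (6 + t)*(-2 + t) = (-2 + t)*(6 + t))
E(K, g) = (K + g)/(8*(5 + K)) (E(K, g) = ((K + g)/(K + 5))/8 = ((K + g)/(5 + K))/8 = (K + g)/(8*(5 + K)))
b(d, M) = 1/(2*d)
(b(E(6, 1), -1) + D(-4))² = (1/(2*(((6 + 1)/(8*(5 + 6))))) + (-12 + (-4)² + 4*(-4)))² = (1/(2*(((⅛)*7/11))) + (-12 + 16 - 16))² = (1/(2*(((⅛)*(1/11)*7))) - 12)² = (1/(2*(7/88)) - 12)² = ((½)*(88/7) - 12)² = (44/7 - 12)² = (-40/7)² = 1600/49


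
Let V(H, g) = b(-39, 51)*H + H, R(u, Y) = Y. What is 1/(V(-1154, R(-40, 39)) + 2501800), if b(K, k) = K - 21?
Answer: 1/2569886 ≈ 3.8912e-7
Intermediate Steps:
b(K, k) = -21 + K
V(H, g) = -59*H (V(H, g) = (-21 - 39)*H + H = -60*H + H = -59*H)
1/(V(-1154, R(-40, 39)) + 2501800) = 1/(-59*(-1154) + 2501800) = 1/(68086 + 2501800) = 1/2569886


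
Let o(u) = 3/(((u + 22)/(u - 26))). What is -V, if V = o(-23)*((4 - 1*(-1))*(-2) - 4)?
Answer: 2058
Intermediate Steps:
o(u) = 3*(-26 + u)/(22 + u) (o(u) = 3/(((22 + u)/(-26 + u))) = 3*((-26 + u)/(22 + u)) = 3*(-26 + u)/(22 + u))
V = -2058 (V = (3*(-26 - 23)/(22 - 23))*((4 - 1*(-1))*(-2) - 4) = (3*(-49)/(-1))*((4 + 1)*(-2) - 4) = (3*(-1)*(-49))*(5*(-2) - 4) = 147*(-10 - 4) = 147*(-14) = -2058)
-V = -1*(-2058) = 2058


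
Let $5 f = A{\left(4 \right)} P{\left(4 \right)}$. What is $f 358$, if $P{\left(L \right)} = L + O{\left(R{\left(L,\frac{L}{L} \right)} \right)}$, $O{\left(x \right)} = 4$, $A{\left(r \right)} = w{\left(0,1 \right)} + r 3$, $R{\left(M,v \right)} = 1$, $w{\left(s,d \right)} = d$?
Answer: $\frac{37232}{5} \approx 7446.4$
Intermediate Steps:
$A{\left(r \right)} = 1 + 3 r$ ($A{\left(r \right)} = 1 + r 3 = 1 + 3 r$)
$P{\left(L \right)} = 4 + L$ ($P{\left(L \right)} = L + 4 = 4 + L$)
$f = \frac{104}{5}$ ($f = \frac{\left(1 + 3 \cdot 4\right) \left(4 + 4\right)}{5} = \frac{\left(1 + 12\right) 8}{5} = \frac{13 \cdot 8}{5} = \frac{1}{5} \cdot 104 = \frac{104}{5} \approx 20.8$)
$f 358 = \frac{104}{5} \cdot 358 = \frac{37232}{5}$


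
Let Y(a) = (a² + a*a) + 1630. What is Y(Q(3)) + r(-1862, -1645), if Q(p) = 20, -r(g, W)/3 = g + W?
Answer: 12951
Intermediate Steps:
r(g, W) = -3*W - 3*g (r(g, W) = -3*(g + W) = -3*(W + g) = -3*W - 3*g)
Y(a) = 1630 + 2*a² (Y(a) = (a² + a²) + 1630 = 2*a² + 1630 = 1630 + 2*a²)
Y(Q(3)) + r(-1862, -1645) = (1630 + 2*20²) + (-3*(-1645) - 3*(-1862)) = (1630 + 2*400) + (4935 + 5586) = (1630 + 800) + 10521 = 2430 + 10521 = 12951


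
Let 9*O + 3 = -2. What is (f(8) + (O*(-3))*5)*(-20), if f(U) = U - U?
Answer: -500/3 ≈ -166.67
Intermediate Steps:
O = -5/9 (O = -⅓ + (⅑)*(-2) = -⅓ - 2/9 = -5/9 ≈ -0.55556)
f(U) = 0
(f(8) + (O*(-3))*5)*(-20) = (0 - 5/9*(-3)*5)*(-20) = (0 + (5/3)*5)*(-20) = (0 + 25/3)*(-20) = (25/3)*(-20) = -500/3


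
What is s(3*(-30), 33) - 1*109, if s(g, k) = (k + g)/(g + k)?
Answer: -108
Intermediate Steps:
s(g, k) = 1 (s(g, k) = (g + k)/(g + k) = 1)
s(3*(-30), 33) - 1*109 = 1 - 1*109 = 1 - 109 = -108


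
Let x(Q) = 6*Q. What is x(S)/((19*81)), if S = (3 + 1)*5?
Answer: 40/513 ≈ 0.077973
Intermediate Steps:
S = 20 (S = 4*5 = 20)
x(S)/((19*81)) = (6*20)/((19*81)) = 120/1539 = 120*(1/1539) = 40/513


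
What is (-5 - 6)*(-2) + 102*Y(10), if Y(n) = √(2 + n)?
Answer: 22 + 204*√3 ≈ 375.34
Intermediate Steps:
(-5 - 6)*(-2) + 102*Y(10) = (-5 - 6)*(-2) + 102*√(2 + 10) = -11*(-2) + 102*√12 = 22 + 102*(2*√3) = 22 + 204*√3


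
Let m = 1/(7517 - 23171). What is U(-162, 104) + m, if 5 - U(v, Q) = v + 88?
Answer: 1236665/15654 ≈ 79.000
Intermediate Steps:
U(v, Q) = -83 - v (U(v, Q) = 5 - (v + 88) = 5 - (88 + v) = 5 + (-88 - v) = -83 - v)
m = -1/15654 (m = 1/(-15654) = -1/15654 ≈ -6.3881e-5)
U(-162, 104) + m = (-83 - 1*(-162)) - 1/15654 = (-83 + 162) - 1/15654 = 79 - 1/15654 = 1236665/15654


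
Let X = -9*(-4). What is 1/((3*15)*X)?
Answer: 1/1620 ≈ 0.00061728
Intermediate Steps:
X = 36
1/((3*15)*X) = 1/((3*15)*36) = 1/(45*36) = 1/1620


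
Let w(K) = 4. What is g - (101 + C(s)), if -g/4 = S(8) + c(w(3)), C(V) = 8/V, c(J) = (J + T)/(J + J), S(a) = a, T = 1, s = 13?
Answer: -3539/26 ≈ -136.12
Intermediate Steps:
c(J) = (1 + J)/(2*J) (c(J) = (J + 1)/(J + J) = (1 + J)/((2*J)) = (1 + J)*(1/(2*J)) = (1 + J)/(2*J))
g = -69/2 (g = -4*(8 + (½)*(1 + 4)/4) = -4*(8 + (½)*(¼)*5) = -4*(8 + 5/8) = -4*69/8 = -69/2 ≈ -34.500)
g - (101 + C(s)) = -69/2 - (101 + 8/13) = -69/2 - 1*1321/13 = -69/2 - 1321/13 = -3539/26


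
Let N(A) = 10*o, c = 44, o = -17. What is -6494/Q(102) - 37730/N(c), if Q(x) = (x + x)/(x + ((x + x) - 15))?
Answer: -307413/34 ≈ -9041.6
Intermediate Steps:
N(A) = -170 (N(A) = 10*(-17) = -170)
Q(x) = 2*x/(-15 + 3*x) (Q(x) = (2*x)/(x + (2*x - 15)) = (2*x)/(x + (-15 + 2*x)) = (2*x)/(-15 + 3*x) = 2*x/(-15 + 3*x))
-6494/Q(102) - 37730/N(c) = -6494/((2/3)*102/(-5 + 102)) - 37730/(-170) = -6494/((2/3)*102/97) - 37730*(-1/170) = -6494/((2/3)*102*(1/97)) + 3773/17 = -6494/68/97 + 3773/17 = -6494*97/68 + 3773/17 = -18527/2 + 3773/17 = -307413/34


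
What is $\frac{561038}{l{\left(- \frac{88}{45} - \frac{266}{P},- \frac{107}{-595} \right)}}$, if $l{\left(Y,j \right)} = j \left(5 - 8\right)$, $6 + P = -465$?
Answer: $- \frac{333817610}{321} \approx -1.0399 \cdot 10^{6}$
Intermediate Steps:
$P = -471$ ($P = -6 - 465 = -471$)
$l{\left(Y,j \right)} = - 3 j$ ($l{\left(Y,j \right)} = j \left(-3\right) = - 3 j$)
$\frac{561038}{l{\left(- \frac{88}{45} - \frac{266}{P},- \frac{107}{-595} \right)}} = \frac{561038}{\left(-3\right) \left(- \frac{107}{-595}\right)} = \frac{561038}{\left(-3\right) \left(\left(-107\right) \left(- \frac{1}{595}\right)\right)} = \frac{561038}{\left(-3\right) \frac{107}{595}} = \frac{561038}{- \frac{321}{595}} = 561038 \left(- \frac{595}{321}\right) = - \frac{333817610}{321}$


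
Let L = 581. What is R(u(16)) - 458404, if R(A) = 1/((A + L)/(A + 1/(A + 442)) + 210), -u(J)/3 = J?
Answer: -1724198613521/3761308 ≈ -4.5840e+5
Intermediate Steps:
u(J) = -3*J
R(A) = 1/(210 + (581 + A)/(A + 1/(442 + A))) (R(A) = 1/((A + 581)/(A + 1/(A + 442)) + 210) = 1/((581 + A)/(A + 1/(442 + A)) + 210) = 1/(210 + (581 + A)/(A + 1/(442 + A))))
R(u(16)) - 458404 = (1 + (-3*16)² + 442*(-3*16))/(257012 + 211*(-3*16)² + 93843*(-3*16)) - 458404 = (1 + (-48)² + 442*(-48))/(257012 + 211*(-48)² + 93843*(-48)) - 458404 = (1 + 2304 - 21216)/(257012 + 211*2304 - 4504464) - 458404 = -18911/(257012 + 486144 - 4504464) - 458404 = -18911/(-3761308) - 458404 = -1/3761308*(-18911) - 458404 = 18911/3761308 - 458404 = -1724198613521/3761308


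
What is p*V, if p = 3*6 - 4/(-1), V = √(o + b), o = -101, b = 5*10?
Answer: 22*I*√51 ≈ 157.11*I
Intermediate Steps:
b = 50
V = I*√51 (V = √(-101 + 50) = √(-51) = I*√51 ≈ 7.1414*I)
p = 22 (p = 18 - 4*(-1) = 18 + 4 = 22)
p*V = 22*(I*√51) = 22*I*√51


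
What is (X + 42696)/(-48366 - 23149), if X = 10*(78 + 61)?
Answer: -44086/71515 ≈ -0.61646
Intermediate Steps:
X = 1390 (X = 10*139 = 1390)
(X + 42696)/(-48366 - 23149) = (1390 + 42696)/(-48366 - 23149) = 44086/(-71515) = 44086*(-1/71515) = -44086/71515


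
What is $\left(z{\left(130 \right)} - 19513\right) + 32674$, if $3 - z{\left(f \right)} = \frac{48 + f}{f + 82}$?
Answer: $\frac{1395295}{106} \approx 13163.0$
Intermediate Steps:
$z{\left(f \right)} = 3 - \frac{48 + f}{82 + f}$ ($z{\left(f \right)} = 3 - \frac{48 + f}{f + 82} = 3 - \frac{48 + f}{82 + f}$)
$\left(z{\left(130 \right)} - 19513\right) + 32674 = \left(\frac{2 \left(99 + 130\right)}{82 + 130} - 19513\right) + 32674 = \left(2 \cdot \frac{1}{212} \cdot 229 - 19513\right) + 32674 = \left(\frac{229}{106} - 19513\right) + 32674 = - \frac{2068149}{106} + 32674 = \frac{1395295}{106}$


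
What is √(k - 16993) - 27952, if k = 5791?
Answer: -27952 + I*√11202 ≈ -27952.0 + 105.84*I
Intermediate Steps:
√(k - 16993) - 27952 = √(5791 - 16993) - 27952 = √(-11202) - 27952 = I*√11202 - 27952 = -27952 + I*√11202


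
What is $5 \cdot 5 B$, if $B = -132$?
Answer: $-3300$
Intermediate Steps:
$5 \cdot 5 B = 5 \cdot 5 \left(-132\right) = 25 \left(-132\right) = -3300$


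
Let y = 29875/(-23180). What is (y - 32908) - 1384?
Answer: -158983687/4636 ≈ -34293.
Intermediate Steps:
y = -5975/4636 (y = 29875*(-1/23180) = -5975/4636 ≈ -1.2888)
(y - 32908) - 1384 = (-5975/4636 - 32908) - 1384 = -152567463/4636 - 1384 = -158983687/4636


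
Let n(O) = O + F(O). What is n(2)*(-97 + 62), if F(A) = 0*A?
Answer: -70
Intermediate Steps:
F(A) = 0
n(O) = O (n(O) = O + 0 = O)
n(2)*(-97 + 62) = 2*(-97 + 62) = 2*(-35) = -70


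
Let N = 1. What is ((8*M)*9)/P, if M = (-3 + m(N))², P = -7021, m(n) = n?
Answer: -288/7021 ≈ -0.041020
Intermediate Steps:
M = 4 (M = (-3 + 1)² = (-2)² = 4)
((8*M)*9)/P = ((8*4)*9)/(-7021) = (32*9)*(-1/7021) = 288*(-1/7021) = -288/7021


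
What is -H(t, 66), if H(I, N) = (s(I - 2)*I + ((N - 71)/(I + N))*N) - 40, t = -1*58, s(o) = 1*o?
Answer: -13595/4 ≈ -3398.8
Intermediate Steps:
s(o) = o
t = -58
H(I, N) = -40 + I*(-2 + I) + N*(-71 + N)/(I + N) (H(I, N) = ((I - 2)*I + ((N - 71)/(I + N))*N) - 40 = ((-2 + I)*I + ((-71 + N)/(I + N))*N) - 40 = (I*(-2 + I) + ((-71 + N)/(I + N))*N) - 40 = (I*(-2 + I) + N*(-71 + N)/(I + N)) - 40 = -40 + I*(-2 + I) + N*(-71 + N)/(I + N))
-H(t, 66) = -(66**2 - 111*66 - 40*(-58) + (-58)**2*(-2 - 58) - 58*66*(-2 - 58))/(-58 + 66) = -(4356 - 7326 + 2320 + 3364*(-60) - 58*66*(-60))/8 = -(4356 - 7326 + 2320 - 201840 + 229680)/8 = -27190/8 = -1*13595/4 = -13595/4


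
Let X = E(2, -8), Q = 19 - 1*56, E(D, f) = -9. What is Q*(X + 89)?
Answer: -2960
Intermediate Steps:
Q = -37 (Q = 19 - 56 = -37)
X = -9
Q*(X + 89) = -37*(-9 + 89) = -37*80 = -2960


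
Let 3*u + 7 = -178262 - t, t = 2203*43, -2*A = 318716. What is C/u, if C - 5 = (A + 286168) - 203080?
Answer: 228795/272998 ≈ 0.83808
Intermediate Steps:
A = -159358 (A = -½*318716 = -159358)
t = 94729
C = -76265 (C = 5 + ((-159358 + 286168) - 203080) = 5 + (126810 - 203080) = 5 - 76270 = -76265)
u = -272998/3 (u = -7/3 + (-178262 - 1*94729)/3 = -7/3 + (-178262 - 94729)/3 = -7/3 + (⅓)*(-272991) = -7/3 - 90997 = -272998/3 ≈ -90999.)
C/u = -76265/(-272998/3) = -76265*(-3/272998) = 228795/272998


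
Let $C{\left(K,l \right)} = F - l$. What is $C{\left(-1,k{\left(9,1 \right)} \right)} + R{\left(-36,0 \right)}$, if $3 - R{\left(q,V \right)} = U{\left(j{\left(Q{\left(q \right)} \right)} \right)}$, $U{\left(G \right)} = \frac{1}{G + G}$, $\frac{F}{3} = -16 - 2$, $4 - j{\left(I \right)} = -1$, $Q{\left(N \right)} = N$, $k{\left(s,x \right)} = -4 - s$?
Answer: $- \frac{381}{10} \approx -38.1$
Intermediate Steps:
$j{\left(I \right)} = 5$ ($j{\left(I \right)} = 4 - -1 = 4 + 1 = 5$)
$F = -54$ ($F = 3 \left(-16 - 2\right) = 3 \left(-18\right) = -54$)
$U{\left(G \right)} = \frac{1}{2 G}$
$R{\left(q,V \right)} = \frac{29}{10}$ ($R{\left(q,V \right)} = 3 - \frac{1}{2 \cdot 5} = 3 - \frac{1}{2} \cdot \frac{1}{5} = 3 - \frac{1}{10} = \frac{29}{10}$)
$C{\left(K,l \right)} = -54 - l$
$C{\left(-1,k{\left(9,1 \right)} \right)} + R{\left(-36,0 \right)} = \left(-54 - \left(-4 - 9\right)\right) + \frac{29}{10} = \left(-54 - -13\right) + \frac{29}{10} = \left(-54 + 13\right) + \frac{29}{10} = -41 + \frac{29}{10} = - \frac{381}{10}$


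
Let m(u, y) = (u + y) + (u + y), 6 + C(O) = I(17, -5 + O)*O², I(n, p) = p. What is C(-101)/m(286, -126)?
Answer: -33791/10 ≈ -3379.1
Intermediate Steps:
C(O) = -6 + O²*(-5 + O) (C(O) = -6 + (-5 + O)*O² = -6 + O²*(-5 + O))
m(u, y) = 2*u + 2*y
C(-101)/m(286, -126) = (-6 + (-101)²*(-5 - 101))/(2*286 + 2*(-126)) = (-6 + 10201*(-106))/(572 - 252) = (-6 - 1081306)/320 = -1081312*1/320 = -33791/10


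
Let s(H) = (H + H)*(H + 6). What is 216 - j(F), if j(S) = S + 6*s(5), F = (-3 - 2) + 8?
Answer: -447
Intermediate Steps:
F = 3 (F = -5 + 8 = 3)
s(H) = 2*H*(6 + H) (s(H) = (2*H)*(6 + H) = 2*H*(6 + H))
j(S) = 660 + S (j(S) = S + 6*(2*5*(6 + 5)) = S + 6*(2*5*11) = S + 6*110 = S + 660 = 660 + S)
216 - j(F) = 216 - (660 + 3) = 216 - 1*663 = 216 - 663 = -447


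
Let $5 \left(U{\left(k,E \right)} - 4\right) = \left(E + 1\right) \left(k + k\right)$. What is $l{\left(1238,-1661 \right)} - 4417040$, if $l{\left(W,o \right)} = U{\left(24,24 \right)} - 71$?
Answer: $-4416867$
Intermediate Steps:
$U{\left(k,E \right)} = 4 + \frac{2 k \left(1 + E\right)}{5}$ ($U{\left(k,E \right)} = 4 + \frac{\left(E + 1\right) \left(k + k\right)}{5} = 4 + \frac{\left(1 + E\right) 2 k}{5} = 4 + \frac{2 k \left(1 + E\right)}{5}$)
$l{\left(W,o \right)} = 173$ ($l{\left(W,o \right)} = \left(4 + \frac{2}{5} \cdot 24 + \frac{2}{5} \cdot 24 \cdot 24\right) - 71 = \left(4 + \frac{48}{5} + \frac{1152}{5}\right) - 71 = 244 - 71 = 173$)
$l{\left(1238,-1661 \right)} - 4417040 = 173 - 4417040 = -4416867$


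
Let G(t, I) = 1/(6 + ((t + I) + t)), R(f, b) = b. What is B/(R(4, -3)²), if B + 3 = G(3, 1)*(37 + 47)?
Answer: 5/13 ≈ 0.38462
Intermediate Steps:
G(t, I) = 1/(6 + I + 2*t) (G(t, I) = 1/(6 + ((I + t) + t)) = 1/(6 + (I + 2*t)) = 1/(6 + I + 2*t))
B = 45/13 (B = -3 + (37 + 47)/(6 + 1 + 2*3) = -3 + 84/(6 + 1 + 6) = -3 + 84/13 = 45/13 ≈ 3.4615)
B/(R(4, -3)²) = 45/(13*((-3)²)) = (45/13)/9 = (45/13)*(⅑) = 5/13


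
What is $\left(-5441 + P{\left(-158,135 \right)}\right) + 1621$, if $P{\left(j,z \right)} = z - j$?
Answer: $-3527$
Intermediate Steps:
$\left(-5441 + P{\left(-158,135 \right)}\right) + 1621 = \left(-5441 + \left(135 - -158\right)\right) + 1621 = \left(-5441 + \left(135 + 158\right)\right) + 1621 = \left(-5441 + 293\right) + 1621 = -5148 + 1621 = -3527$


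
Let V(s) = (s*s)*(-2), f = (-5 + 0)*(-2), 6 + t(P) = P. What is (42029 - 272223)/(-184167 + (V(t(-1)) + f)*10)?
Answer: 230194/185047 ≈ 1.2440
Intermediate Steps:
t(P) = -6 + P
f = 10 (f = -5*(-2) = 10)
V(s) = -2*s² (V(s) = s²*(-2) = -2*s²)
(42029 - 272223)/(-184167 + (V(t(-1)) + f)*10) = (42029 - 272223)/(-184167 + (-2*(-6 - 1)² + 10)*10) = -230194/(-184167 + (-2*(-7)² + 10)*10) = -230194/(-184167 + (-2*49 + 10)*10) = -230194/(-184167 + (-98 + 10)*10) = -230194/(-184167 - 88*10) = -230194/(-184167 - 880) = -230194/(-185047) = -230194*(-1/185047) = 230194/185047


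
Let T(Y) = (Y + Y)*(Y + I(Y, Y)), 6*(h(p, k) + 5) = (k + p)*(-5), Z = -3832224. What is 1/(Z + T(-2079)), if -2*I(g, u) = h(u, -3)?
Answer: 1/8408928 ≈ 1.1892e-7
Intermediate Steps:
h(p, k) = -5 - 5*k/6 - 5*p/6 (h(p, k) = -5 + ((k + p)*(-5))/6 = -5 + (-5*k - 5*p)/6 = -5 + (-5*k/6 - 5*p/6) = -5 - 5*k/6 - 5*p/6)
I(g, u) = 5/4 + 5*u/12 (I(g, u) = -(-5 - ⅚*(-3) - 5*u/6)/2 = -(-5 + 5/2 - 5*u/6)/2 = -(-5/2 - 5*u/6)/2 = 5/4 + 5*u/12)
T(Y) = 2*Y*(5/4 + 17*Y/12) (T(Y) = (Y + Y)*(Y + (5/4 + 5*Y/12)) = (2*Y)*(5/4 + 17*Y/12) = 2*Y*(5/4 + 17*Y/12))
1/(Z + T(-2079)) = 1/(-3832224 + (⅙)*(-2079)*(15 + 17*(-2079))) = 1/(-3832224 + (⅙)*(-2079)*(15 - 35343)) = 1/(-3832224 + (⅙)*(-2079)*(-35328)) = 1/(-3832224 + 12241152) = 1/8408928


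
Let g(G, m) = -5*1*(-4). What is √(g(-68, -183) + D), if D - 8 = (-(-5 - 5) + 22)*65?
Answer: 2*√527 ≈ 45.913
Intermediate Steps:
g(G, m) = 20 (g(G, m) = -5*(-4) = 20)
D = 2088 (D = 8 + (-(-5 - 5) + 22)*65 = 8 + (-1*(-10) + 22)*65 = 8 + (10 + 22)*65 = 8 + 32*65 = 8 + 2080 = 2088)
√(g(-68, -183) + D) = √(20 + 2088) = √2108 = 2*√527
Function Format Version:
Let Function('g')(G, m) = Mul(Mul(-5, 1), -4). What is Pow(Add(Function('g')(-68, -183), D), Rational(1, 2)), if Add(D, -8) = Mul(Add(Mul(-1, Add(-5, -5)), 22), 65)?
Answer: Mul(2, Pow(527, Rational(1, 2))) ≈ 45.913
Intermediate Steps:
Function('g')(G, m) = 20 (Function('g')(G, m) = Mul(-5, -4) = 20)
D = 2088 (D = Add(8, Mul(Add(Mul(-1, Add(-5, -5)), 22), 65)) = Add(8, Mul(Add(Mul(-1, -10), 22), 65)) = Add(8, Mul(Add(10, 22), 65)) = Add(8, Mul(32, 65)) = Add(8, 2080) = 2088)
Pow(Add(Function('g')(-68, -183), D), Rational(1, 2)) = Pow(Add(20, 2088), Rational(1, 2)) = Pow(2108, Rational(1, 2)) = Mul(2, Pow(527, Rational(1, 2)))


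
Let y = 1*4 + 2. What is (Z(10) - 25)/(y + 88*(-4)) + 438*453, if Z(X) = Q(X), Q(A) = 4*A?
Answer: 68651229/346 ≈ 1.9841e+5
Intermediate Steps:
Z(X) = 4*X
y = 6 (y = 4 + 2 = 6)
(Z(10) - 25)/(y + 88*(-4)) + 438*453 = (4*10 - 25)/(6 + 88*(-4)) + 438*453 = (40 - 25)/(6 - 352) + 198414 = 15/(-346) + 198414 = 15*(-1/346) + 198414 = -15/346 + 198414 = 68651229/346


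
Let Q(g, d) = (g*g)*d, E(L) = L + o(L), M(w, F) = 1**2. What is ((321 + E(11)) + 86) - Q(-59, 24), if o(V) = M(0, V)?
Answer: -83125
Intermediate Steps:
M(w, F) = 1
o(V) = 1
E(L) = 1 + L (E(L) = L + 1 = 1 + L)
Q(g, d) = d*g**2 (Q(g, d) = g**2*d = d*g**2)
((321 + E(11)) + 86) - Q(-59, 24) = ((321 + (1 + 11)) + 86) - 24*(-59)**2 = ((321 + 12) + 86) - 24*3481 = (333 + 86) - 1*83544 = 419 - 83544 = -83125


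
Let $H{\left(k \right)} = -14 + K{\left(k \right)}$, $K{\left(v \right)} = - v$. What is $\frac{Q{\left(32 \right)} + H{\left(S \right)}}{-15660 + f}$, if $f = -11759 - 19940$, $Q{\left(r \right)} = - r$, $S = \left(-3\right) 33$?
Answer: $- \frac{53}{47359} \approx -0.0011191$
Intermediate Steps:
$S = -99$
$f = -31699$ ($f = -11759 - 19940 = -31699$)
$H{\left(k \right)} = -14 - k$
$\frac{Q{\left(32 \right)} + H{\left(S \right)}}{-15660 + f} = \frac{\left(-1\right) 32 - -85}{-15660 - 31699} = \frac{-32 + \left(-14 + 99\right)}{-47359} = \left(-32 + 85\right) \left(- \frac{1}{47359}\right) = 53 \left(- \frac{1}{47359}\right) = - \frac{53}{47359}$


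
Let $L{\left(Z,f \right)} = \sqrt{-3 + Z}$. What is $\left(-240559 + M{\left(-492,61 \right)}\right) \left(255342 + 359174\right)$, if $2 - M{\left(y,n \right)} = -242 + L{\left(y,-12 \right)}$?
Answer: $-147677412540 - 1843548 i \sqrt{55} \approx -1.4768 \cdot 10^{11} - 1.3672 \cdot 10^{7} i$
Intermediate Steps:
$M{\left(y,n \right)} = 244 - \sqrt{-3 + y}$ ($M{\left(y,n \right)} = 2 - \left(-242 + \sqrt{-3 + y}\right) = 244 - \sqrt{-3 + y}$)
$\left(-240559 + M{\left(-492,61 \right)}\right) \left(255342 + 359174\right) = \left(-240559 + \left(244 - \sqrt{-3 - 492}\right)\right) \left(255342 + 359174\right) = \left(-240559 + \left(244 - \sqrt{-495}\right)\right) 614516 = \left(-240559 + \left(244 - 3 i \sqrt{55}\right)\right) 614516 = \left(-240315 - 3 i \sqrt{55}\right) 614516 = -147677412540 - 1843548 i \sqrt{55}$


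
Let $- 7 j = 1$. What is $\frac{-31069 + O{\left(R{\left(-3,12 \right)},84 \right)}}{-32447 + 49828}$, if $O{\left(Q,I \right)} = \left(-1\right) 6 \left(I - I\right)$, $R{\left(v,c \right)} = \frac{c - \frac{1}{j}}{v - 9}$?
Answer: $- \frac{31069}{17381} \approx -1.7875$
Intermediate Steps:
$j = - \frac{1}{7}$ ($j = \left(- \frac{1}{7}\right) 1 = - \frac{1}{7} \approx -0.14286$)
$R{\left(v,c \right)} = \frac{7 + c}{-9 + v}$ ($R{\left(v,c \right)} = \frac{c - \frac{1}{- \frac{1}{7}}}{v - 9} = \frac{c - -7}{-9 + v} = \frac{c + 7}{-9 + v} = \frac{7 + c}{-9 + v}$)
$O{\left(Q,I \right)} = 0$ ($O{\left(Q,I \right)} = \left(-6\right) 0 = 0$)
$\frac{-31069 + O{\left(R{\left(-3,12 \right)},84 \right)}}{-32447 + 49828} = \frac{-31069 + 0}{-32447 + 49828} = - \frac{31069}{17381}$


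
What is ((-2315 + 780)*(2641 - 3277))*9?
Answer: 8786340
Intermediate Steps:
((-2315 + 780)*(2641 - 3277))*9 = -1535*(-636)*9 = 976260*9 = 8786340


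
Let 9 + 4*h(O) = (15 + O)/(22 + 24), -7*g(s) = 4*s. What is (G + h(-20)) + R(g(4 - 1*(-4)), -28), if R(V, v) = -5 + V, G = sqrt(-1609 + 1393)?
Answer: -15261/1288 + 6*I*sqrt(6) ≈ -11.849 + 14.697*I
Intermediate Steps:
g(s) = -4*s/7
G = 6*I*sqrt(6) (G = sqrt(-216) = 6*I*sqrt(6) ≈ 14.697*I)
h(O) = -399/184 + O/184 (h(O) = -9/4 + ((15 + O)/(22 + 24))/4 = -9/4 + ((15 + O)/46)/4 = -9/4 + ((15 + O)*(1/46))/4 = -9/4 + (15/46 + O/46)/4 = -9/4 + (15/184 + O/184) = -399/184 + O/184)
(G + h(-20)) + R(g(4 - 1*(-4)), -28) = (6*I*sqrt(6) + (-399/184 + (1/184)*(-20))) + (-5 - 4*(4 - 1*(-4))/7) = (6*I*sqrt(6) + (-399/184 - 5/46)) + (-5 - 4*(4 + 4)/7) = (6*I*sqrt(6) - 419/184) + (-5 - 4/7*8) = (-419/184 + 6*I*sqrt(6)) + (-5 - 32/7) = (-419/184 + 6*I*sqrt(6)) - 67/7 = -15261/1288 + 6*I*sqrt(6)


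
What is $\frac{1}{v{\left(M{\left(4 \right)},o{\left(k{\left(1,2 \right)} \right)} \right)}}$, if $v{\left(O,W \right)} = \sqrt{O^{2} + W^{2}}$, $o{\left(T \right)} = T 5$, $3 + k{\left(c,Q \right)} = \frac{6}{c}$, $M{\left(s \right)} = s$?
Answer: $\frac{\sqrt{241}}{241} \approx 0.064416$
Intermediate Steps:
$k{\left(c,Q \right)} = -3 + \frac{6}{c}$
$o{\left(T \right)} = 5 T$
$\frac{1}{v{\left(M{\left(4 \right)},o{\left(k{\left(1,2 \right)} \right)} \right)}} = \frac{1}{\sqrt{4^{2} + \left(5 \left(-3 + \frac{6}{1}\right)\right)^{2}}} = \frac{1}{\sqrt{16 + \left(5 \left(-3 + 6 \cdot 1\right)\right)^{2}}} = \frac{1}{\sqrt{16 + \left(5 \left(-3 + 6\right)\right)^{2}}} = \frac{1}{\sqrt{16 + \left(5 \cdot 3\right)^{2}}} = \frac{1}{\sqrt{16 + 15^{2}}} = \frac{1}{\sqrt{16 + 225}} = \frac{1}{\sqrt{241}} = \frac{\sqrt{241}}{241}$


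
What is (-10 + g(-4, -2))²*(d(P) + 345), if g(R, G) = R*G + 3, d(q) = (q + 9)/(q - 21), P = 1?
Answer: 689/2 ≈ 344.50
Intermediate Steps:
d(q) = (9 + q)/(-21 + q)
g(R, G) = 3 + G*R (g(R, G) = G*R + 3 = 3 + G*R)
(-10 + g(-4, -2))²*(d(P) + 345) = (-10 + (3 - 2*(-4)))²*((9 + 1)/(-21 + 1) + 345) = (-10 + (3 + 8))²*(10/(-20) + 345) = (-10 + 11)²*(-1/20*10 + 345) = 1²*(-½ + 345) = 1*(689/2) = 689/2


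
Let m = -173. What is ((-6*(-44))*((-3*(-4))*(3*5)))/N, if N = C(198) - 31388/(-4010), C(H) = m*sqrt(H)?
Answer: -747643327200/11911094343457 - 49572697086000*sqrt(22)/11911094343457 ≈ -19.584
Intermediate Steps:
C(H) = -173*sqrt(H)
N = 15694/2005 - 519*sqrt(22) (N = -519*sqrt(22) - 31388/(-4010) = -519*sqrt(22) - 31388*(-1/4010) = -519*sqrt(22) + 15694/2005 = 15694/2005 - 519*sqrt(22) ≈ -2426.5)
((-6*(-44))*((-3*(-4))*(3*5)))/N = ((-6*(-44))*((-3*(-4))*(3*5)))/(15694/2005 - 519*sqrt(22)) = (264*(12*15))/(15694/2005 - 519*sqrt(22)) = (264*180)/(15694/2005 - 519*sqrt(22)) = 47520/(15694/2005 - 519*sqrt(22))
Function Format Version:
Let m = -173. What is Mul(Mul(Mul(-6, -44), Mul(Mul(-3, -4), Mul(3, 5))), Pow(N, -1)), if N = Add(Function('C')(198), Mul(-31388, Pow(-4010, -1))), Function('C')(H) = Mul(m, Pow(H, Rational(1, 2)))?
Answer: Add(Rational(-747643327200, 11911094343457), Mul(Rational(-49572697086000, 11911094343457), Pow(22, Rational(1, 2)))) ≈ -19.584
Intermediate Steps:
Function('C')(H) = Mul(-173, Pow(H, Rational(1, 2)))
N = Add(Rational(15694, 2005), Mul(-519, Pow(22, Rational(1, 2)))) (N = Add(Mul(-173, Pow(198, Rational(1, 2))), Mul(-31388, Pow(-4010, -1))) = Add(Mul(-173, Mul(3, Pow(22, Rational(1, 2)))), Mul(-31388, Rational(-1, 4010))) = Add(Mul(-519, Pow(22, Rational(1, 2))), Rational(15694, 2005)) = Add(Rational(15694, 2005), Mul(-519, Pow(22, Rational(1, 2)))) ≈ -2426.5)
Mul(Mul(Mul(-6, -44), Mul(Mul(-3, -4), Mul(3, 5))), Pow(N, -1)) = Mul(Mul(Mul(-6, -44), Mul(Mul(-3, -4), Mul(3, 5))), Pow(Add(Rational(15694, 2005), Mul(-519, Pow(22, Rational(1, 2)))), -1)) = Mul(Mul(264, Mul(12, 15)), Pow(Add(Rational(15694, 2005), Mul(-519, Pow(22, Rational(1, 2)))), -1)) = Mul(Mul(264, 180), Pow(Add(Rational(15694, 2005), Mul(-519, Pow(22, Rational(1, 2)))), -1)) = Mul(47520, Pow(Add(Rational(15694, 2005), Mul(-519, Pow(22, Rational(1, 2)))), -1))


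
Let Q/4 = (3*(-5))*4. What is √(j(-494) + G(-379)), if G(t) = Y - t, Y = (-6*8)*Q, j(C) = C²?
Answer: √255935 ≈ 505.90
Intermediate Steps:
Q = -240 (Q = 4*((3*(-5))*4) = 4*(-15*4) = 4*(-60) = -240)
Y = 11520 (Y = -6*8*(-240) = -48*(-240) = 11520)
G(t) = 11520 - t
√(j(-494) + G(-379)) = √((-494)² + (11520 - 1*(-379))) = √(244036 + (11520 + 379)) = √(244036 + 11899) = √255935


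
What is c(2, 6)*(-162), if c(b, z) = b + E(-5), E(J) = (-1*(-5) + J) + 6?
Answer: -1296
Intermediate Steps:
E(J) = 11 + J (E(J) = (5 + J) + 6 = 11 + J)
c(b, z) = 6 + b (c(b, z) = b + (11 - 5) = b + 6 = 6 + b)
c(2, 6)*(-162) = (6 + 2)*(-162) = 8*(-162) = -1296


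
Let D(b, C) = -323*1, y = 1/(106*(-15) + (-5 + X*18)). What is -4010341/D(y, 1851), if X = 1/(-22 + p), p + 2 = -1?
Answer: 4010341/323 ≈ 12416.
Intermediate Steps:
p = -3 (p = -2 - 1 = -3)
X = -1/25 (X = 1/(-22 - 3) = 1/(-25) = -1/25 ≈ -0.040000)
y = -25/39893 (y = 1/(106*(-15) + (-5 - 1/25*18)) = 1/(-1590 + (-5 - 18/25)) = 1/(-1590 - 143/25) = 1/(-39893/25) = -25/39893 ≈ -0.00062668)
D(b, C) = -323
-4010341/D(y, 1851) = -4010341/(-323) = -4010341*(-1/323) = 4010341/323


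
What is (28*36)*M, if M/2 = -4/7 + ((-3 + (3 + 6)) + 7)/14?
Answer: 720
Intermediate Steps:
M = 5/7 (M = 2*(-4/7 + ((-3 + (3 + 6)) + 7)/14) = 2*(-4*⅐ + ((-3 + 9) + 7)*(1/14)) = 2*(-4/7 + (6 + 7)*(1/14)) = 2*(-4/7 + 13*(1/14)) = 2*(-4/7 + 13/14) = 2*(5/14) = 5/7 ≈ 0.71429)
(28*36)*M = (28*36)*(5/7) = 1008*(5/7) = 720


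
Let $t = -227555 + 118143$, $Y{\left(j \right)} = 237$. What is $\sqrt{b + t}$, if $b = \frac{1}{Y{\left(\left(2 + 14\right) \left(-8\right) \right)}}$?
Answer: $\frac{i \sqrt{6145562391}}{237} \approx 330.77 i$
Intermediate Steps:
$t = -109412$
$b = \frac{1}{237} \approx 0.0042194$
$\sqrt{b + t} = \sqrt{\frac{1}{237} - 109412} = \sqrt{- \frac{25930643}{237}} = \frac{i \sqrt{6145562391}}{237}$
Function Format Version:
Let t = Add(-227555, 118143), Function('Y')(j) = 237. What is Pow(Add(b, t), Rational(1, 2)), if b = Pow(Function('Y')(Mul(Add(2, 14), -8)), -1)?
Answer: Mul(Rational(1, 237), I, Pow(6145562391, Rational(1, 2))) ≈ Mul(330.77, I)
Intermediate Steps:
t = -109412
b = Rational(1, 237) (b = Pow(237, -1) = Rational(1, 237) ≈ 0.0042194)
Pow(Add(b, t), Rational(1, 2)) = Pow(Add(Rational(1, 237), -109412), Rational(1, 2)) = Pow(Rational(-25930643, 237), Rational(1, 2)) = Mul(Rational(1, 237), I, Pow(6145562391, Rational(1, 2)))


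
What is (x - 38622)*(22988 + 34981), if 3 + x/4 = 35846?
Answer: 6072252750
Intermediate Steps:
x = 143372 (x = -12 + 4*35846 = -12 + 143384 = 143372)
(x - 38622)*(22988 + 34981) = (143372 - 38622)*(22988 + 34981) = 104750*57969 = 6072252750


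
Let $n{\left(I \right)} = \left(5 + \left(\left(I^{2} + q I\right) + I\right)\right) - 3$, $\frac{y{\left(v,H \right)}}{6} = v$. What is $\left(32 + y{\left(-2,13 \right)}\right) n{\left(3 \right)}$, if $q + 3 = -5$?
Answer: $-200$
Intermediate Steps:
$q = -8$ ($q = -3 - 5 = -8$)
$y{\left(v,H \right)} = 6 v$
$n{\left(I \right)} = 2 + I^{2} - 7 I$ ($n{\left(I \right)} = \left(5 + \left(\left(I^{2} - 8 I\right) + I\right)\right) - 3 = \left(5 + \left(I^{2} - 7 I\right)\right) - 3 = \left(5 + I^{2} - 7 I\right) - 3 = 2 + I^{2} - 7 I$)
$\left(32 + y{\left(-2,13 \right)}\right) n{\left(3 \right)} = \left(32 + 6 \left(-2\right)\right) \left(2 + 3^{2} - 21\right) = \left(32 - 12\right) \left(2 + 9 - 21\right) = 20 \left(-10\right) = -200$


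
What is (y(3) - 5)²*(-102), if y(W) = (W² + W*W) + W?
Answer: -26112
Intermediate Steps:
y(W) = W + 2*W² (y(W) = (W² + W²) + W = 2*W² + W = W + 2*W²)
(y(3) - 5)²*(-102) = (3*(1 + 2*3) - 5)²*(-102) = (3*(1 + 6) - 5)²*(-102) = (3*7 - 5)²*(-102) = (21 - 5)²*(-102) = 16²*(-102) = 256*(-102) = -26112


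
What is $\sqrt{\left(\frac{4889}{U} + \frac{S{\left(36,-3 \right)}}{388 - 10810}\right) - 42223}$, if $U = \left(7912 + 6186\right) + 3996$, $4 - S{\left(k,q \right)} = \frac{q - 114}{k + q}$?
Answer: $\frac{i \sqrt{1261654680956672816781}}{172861029} \approx 205.48 i$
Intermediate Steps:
$S{\left(k,q \right)} = 4 - \frac{-114 + q}{k + q}$ ($S{\left(k,q \right)} = 4 - \frac{q - 114}{k + q} = 4 - \frac{-114 + q}{k + q}$)
$U = 18094$ ($U = 14098 + 3996 = 18094$)
$\sqrt{\left(\frac{4889}{U} + \frac{S{\left(36,-3 \right)}}{388 - 10810}\right) - 42223} = \sqrt{\left(\frac{4889}{18094} + \frac{\frac{1}{36 - 3} \left(114 + 3 \left(-3\right) + 4 \cdot 36\right)}{388 - 10810}\right) - 42223} = \sqrt{\left(4889 \cdot \frac{1}{18094} + \frac{\frac{1}{33} \left(114 - 9 + 144\right)}{-10422}\right) - 42223} = \sqrt{\left(\frac{4889}{18094} + \frac{1}{33} \cdot 249 \left(- \frac{1}{10422}\right)\right) - 42223} = \sqrt{\left(\frac{4889}{18094} + \frac{83}{11} \left(- \frac{1}{10422}\right)\right) - 42223} = \sqrt{\left(\frac{4889}{18094} - \frac{83}{114642}\right) - 42223} = \sqrt{\frac{139745734}{518583087} - 42223} = \sqrt{- \frac{21895993936667}{518583087}} = \frac{i \sqrt{1261654680956672816781}}{172861029}$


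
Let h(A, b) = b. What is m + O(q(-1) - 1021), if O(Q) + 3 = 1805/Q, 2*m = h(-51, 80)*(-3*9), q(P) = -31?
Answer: -1141121/1052 ≈ -1084.7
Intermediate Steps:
m = -1080 (m = (80*(-3*9))/2 = (80*(-27))/2 = (½)*(-2160) = -1080)
O(Q) = -3 + 1805/Q
m + O(q(-1) - 1021) = -1080 + (-3 + 1805/(-31 - 1021)) = -1080 + (-3 + 1805/(-1052)) = -1080 + (-3 + 1805*(-1/1052)) = -1080 + (-3 - 1805/1052) = -1080 - 4961/1052 = -1141121/1052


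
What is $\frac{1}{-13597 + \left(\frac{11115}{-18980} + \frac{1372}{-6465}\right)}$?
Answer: $- \frac{1887780}{25669650799} \approx -7.3541 \cdot 10^{-5}$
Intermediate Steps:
$\frac{1}{-13597 + \left(\frac{11115}{-18980} + \frac{1372}{-6465}\right)} = \frac{1}{-13597 + \left(11115 \left(- \frac{1}{18980}\right) + 1372 \left(- \frac{1}{6465}\right)\right)} = \frac{1}{-13597 - \frac{1506139}{1887780}} = \frac{1}{- \frac{25669650799}{1887780}} = - \frac{1887780}{25669650799}$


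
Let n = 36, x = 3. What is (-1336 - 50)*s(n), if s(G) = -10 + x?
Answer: 9702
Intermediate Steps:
s(G) = -7 (s(G) = -10 + 3 = -7)
(-1336 - 50)*s(n) = (-1336 - 50)*(-7) = -1386*(-7) = 9702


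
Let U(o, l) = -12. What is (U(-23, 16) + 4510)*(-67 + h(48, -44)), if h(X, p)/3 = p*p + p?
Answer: 25229282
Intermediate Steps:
h(X, p) = 3*p + 3*p² (h(X, p) = 3*(p*p + p) = 3*(p² + p) = 3*(p + p²) = 3*p + 3*p²)
(U(-23, 16) + 4510)*(-67 + h(48, -44)) = (-12 + 4510)*(-67 + 3*(-44)*(1 - 44)) = 4498*(-67 + 3*(-44)*(-43)) = 4498*(-67 + 5676) = 4498*5609 = 25229282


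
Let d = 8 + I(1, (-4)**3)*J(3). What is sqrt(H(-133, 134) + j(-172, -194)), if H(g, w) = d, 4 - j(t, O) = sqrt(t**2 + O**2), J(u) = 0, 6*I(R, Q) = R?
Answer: sqrt(12 - 2*sqrt(16805)) ≈ 15.725*I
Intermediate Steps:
I(R, Q) = R/6
j(t, O) = 4 - sqrt(O**2 + t**2) (j(t, O) = 4 - sqrt(t**2 + O**2) = 4 - sqrt(O**2 + t**2))
d = 8 (d = 8 + ((1/6)*1)*0 = 8 + (1/6)*0 = 8 + 0 = 8)
H(g, w) = 8
sqrt(H(-133, 134) + j(-172, -194)) = sqrt(8 + (4 - sqrt((-194)**2 + (-172)**2))) = sqrt(8 + (4 - sqrt(37636 + 29584))) = sqrt(8 + (4 - sqrt(67220))) = sqrt(8 + (4 - 2*sqrt(16805))) = sqrt(12 - 2*sqrt(16805))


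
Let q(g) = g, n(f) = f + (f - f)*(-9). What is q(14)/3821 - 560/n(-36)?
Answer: 535066/34389 ≈ 15.559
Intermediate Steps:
n(f) = f (n(f) = f + 0*(-9) = f + 0 = f)
q(14)/3821 - 560/n(-36) = 14/3821 - 560/(-36) = 14*(1/3821) - 560*(-1/36) = 14/3821 + 140/9 = 535066/34389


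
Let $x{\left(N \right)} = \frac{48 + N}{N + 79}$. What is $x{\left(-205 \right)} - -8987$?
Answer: $\frac{1132519}{126} \approx 8988.3$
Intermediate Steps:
$x{\left(N \right)} = \frac{48 + N}{79 + N}$
$x{\left(-205 \right)} - -8987 = \frac{48 - 205}{79 - 205} - -8987 = \frac{1}{-126} \left(-157\right) + 8987 = \left(- \frac{1}{126}\right) \left(-157\right) + 8987 = \frac{157}{126} + 8987 = \frac{1132519}{126}$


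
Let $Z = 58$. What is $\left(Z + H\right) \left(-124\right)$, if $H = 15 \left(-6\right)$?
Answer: $3968$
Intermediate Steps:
$H = -90$
$\left(Z + H\right) \left(-124\right) = \left(58 - 90\right) \left(-124\right) = \left(-32\right) \left(-124\right) = 3968$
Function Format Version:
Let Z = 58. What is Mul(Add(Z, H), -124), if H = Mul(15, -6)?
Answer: 3968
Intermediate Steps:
H = -90
Mul(Add(Z, H), -124) = Mul(Add(58, -90), -124) = Mul(-32, -124) = 3968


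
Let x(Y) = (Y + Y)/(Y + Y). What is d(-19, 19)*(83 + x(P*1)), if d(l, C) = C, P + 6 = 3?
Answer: 1596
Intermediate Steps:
P = -3 (P = -6 + 3 = -3)
x(Y) = 1 (x(Y) = (2*Y)/((2*Y)) = (2*Y)*(1/(2*Y)) = 1)
d(-19, 19)*(83 + x(P*1)) = 19*(83 + 1) = 19*84 = 1596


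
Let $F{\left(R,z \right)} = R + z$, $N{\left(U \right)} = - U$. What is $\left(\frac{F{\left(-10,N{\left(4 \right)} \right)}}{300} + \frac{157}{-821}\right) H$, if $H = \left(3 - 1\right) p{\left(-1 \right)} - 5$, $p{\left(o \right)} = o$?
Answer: $\frac{205079}{123150} \approx 1.6653$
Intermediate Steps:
$H = -7$ ($H = \left(3 - 1\right) \left(-1\right) - 5 = 2 \left(-1\right) - 5 = -2 - 5 = -7$)
$\left(\frac{F{\left(-10,N{\left(4 \right)} \right)}}{300} + \frac{157}{-821}\right) H = \left(\frac{-10 - 4}{300} + \frac{157}{-821}\right) \left(-7\right) = \left(\left(-10 - 4\right) \frac{1}{300} + 157 \left(- \frac{1}{821}\right)\right) \left(-7\right) = \left(\left(-14\right) \frac{1}{300} - \frac{157}{821}\right) \left(-7\right) = \left(- \frac{7}{150} - \frac{157}{821}\right) \left(-7\right) = \left(- \frac{29297}{123150}\right) \left(-7\right) = \frac{205079}{123150}$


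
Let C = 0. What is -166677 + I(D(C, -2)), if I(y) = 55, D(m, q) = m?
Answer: -166622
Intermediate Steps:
-166677 + I(D(C, -2)) = -166677 + 55 = -166622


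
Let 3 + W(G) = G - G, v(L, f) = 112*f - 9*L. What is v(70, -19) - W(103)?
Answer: -2755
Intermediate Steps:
v(L, f) = -9*L + 112*f
W(G) = -3 (W(G) = -3 + (G - G) = -3 + 0 = -3)
v(70, -19) - W(103) = (-9*70 + 112*(-19)) - 1*(-3) = (-630 - 2128) + 3 = -2758 + 3 = -2755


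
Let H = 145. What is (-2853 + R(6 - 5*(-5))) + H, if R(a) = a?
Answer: -2677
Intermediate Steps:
(-2853 + R(6 - 5*(-5))) + H = (-2853 + (6 - 5*(-5))) + 145 = (-2853 + (6 + 25)) + 145 = (-2853 + 31) + 145 = -2822 + 145 = -2677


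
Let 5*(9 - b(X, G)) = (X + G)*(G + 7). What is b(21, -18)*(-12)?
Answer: -936/5 ≈ -187.20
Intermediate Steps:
b(X, G) = 9 - (7 + G)*(G + X)/5 (b(X, G) = 9 - (X + G)*(G + 7)/5 = 9 - (G + X)*(7 + G)/5 = 9 - (7 + G)*(G + X)/5)
b(21, -18)*(-12) = (9 - 7/5*(-18) - 7/5*21 - ⅕*(-18)² - ⅕*(-18)*21)*(-12) = (9 + 126/5 - 147/5 - ⅕*324 + 378/5)*(-12) = (9 + 126/5 - 147/5 - 324/5 + 378/5)*(-12) = (78/5)*(-12) = -936/5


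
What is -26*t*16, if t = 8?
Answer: -3328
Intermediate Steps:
-26*t*16 = -26*8*16 = -208*16 = -3328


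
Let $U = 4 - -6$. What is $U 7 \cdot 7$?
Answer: $490$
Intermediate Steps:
$U = 10$ ($U = 4 + 6 = 10$)
$U 7 \cdot 7 = 10 \cdot 7 \cdot 7 = 70 \cdot 7 = 490$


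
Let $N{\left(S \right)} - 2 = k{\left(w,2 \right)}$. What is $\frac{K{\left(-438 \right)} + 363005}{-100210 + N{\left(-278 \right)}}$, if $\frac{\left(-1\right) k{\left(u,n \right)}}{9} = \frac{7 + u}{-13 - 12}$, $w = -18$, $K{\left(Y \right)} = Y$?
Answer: $- \frac{9064175}{2505299} \approx -3.618$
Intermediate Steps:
$k{\left(u,n \right)} = \frac{63}{25} + \frac{9 u}{25}$ ($k{\left(u,n \right)} = - 9 \frac{7 + u}{-13 - 12} = - 9 \frac{7 + u}{-25} = - 9 \left(7 + u\right) \left(- \frac{1}{25}\right) = - 9 \left(- \frac{7}{25} - \frac{u}{25}\right) = \frac{63}{25} + \frac{9 u}{25}$)
$N{\left(S \right)} = - \frac{49}{25}$ ($N{\left(S \right)} = 2 + \left(\frac{63}{25} + \frac{9}{25} \left(-18\right)\right) = 2 + \left(\frac{63}{25} - \frac{162}{25}\right) = 2 - \frac{99}{25} = - \frac{49}{25}$)
$\frac{K{\left(-438 \right)} + 363005}{-100210 + N{\left(-278 \right)}} = \frac{-438 + 363005}{-100210 - \frac{49}{25}} = \frac{362567}{- \frac{2505299}{25}} = 362567 \left(- \frac{25}{2505299}\right) = - \frac{9064175}{2505299}$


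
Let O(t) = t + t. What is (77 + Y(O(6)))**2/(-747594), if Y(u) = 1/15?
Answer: -668168/84104325 ≈ -0.0079445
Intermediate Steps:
O(t) = 2*t
Y(u) = 1/15
(77 + Y(O(6)))**2/(-747594) = (77 + 1/15)**2/(-747594) = (1156/15)**2*(-1/747594) = (1336336/225)*(-1/747594) = -668168/84104325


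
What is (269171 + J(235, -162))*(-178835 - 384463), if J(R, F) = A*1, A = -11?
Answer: -151617289680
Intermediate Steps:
J(R, F) = -11 (J(R, F) = -11*1 = -11)
(269171 + J(235, -162))*(-178835 - 384463) = (269171 - 11)*(-178835 - 384463) = 269160*(-563298) = -151617289680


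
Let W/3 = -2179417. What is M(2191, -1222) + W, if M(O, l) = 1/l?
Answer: -7989742723/1222 ≈ -6.5382e+6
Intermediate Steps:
W = -6538251 (W = 3*(-2179417) = -6538251)
M(2191, -1222) + W = 1/(-1222) - 6538251 = -1/1222 - 6538251 = -7989742723/1222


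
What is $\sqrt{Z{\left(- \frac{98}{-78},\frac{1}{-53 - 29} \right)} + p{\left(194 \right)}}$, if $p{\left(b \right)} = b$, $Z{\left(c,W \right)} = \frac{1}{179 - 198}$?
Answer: $\frac{\sqrt{70015}}{19} \approx 13.926$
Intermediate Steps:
$Z{\left(c,W \right)} = - \frac{1}{19}$ ($Z{\left(c,W \right)} = \frac{1}{-19} = - \frac{1}{19}$)
$\sqrt{Z{\left(- \frac{98}{-78},\frac{1}{-53 - 29} \right)} + p{\left(194 \right)}} = \sqrt{- \frac{1}{19} + 194} = \sqrt{\frac{3685}{19}} = \frac{\sqrt{70015}}{19}$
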